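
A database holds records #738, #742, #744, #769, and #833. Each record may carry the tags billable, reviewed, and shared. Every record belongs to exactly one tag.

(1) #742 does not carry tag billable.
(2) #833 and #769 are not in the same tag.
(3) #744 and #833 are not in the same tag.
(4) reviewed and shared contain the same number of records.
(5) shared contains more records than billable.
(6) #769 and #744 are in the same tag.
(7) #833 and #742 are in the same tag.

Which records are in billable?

From (1): #742 ∉ billable.
(7): #833 matches #742: #833 ∉ billable.
Suppose #738 ∉ billable: no assignment then satisfies all the clues, so #738 ∈ billable.

billable = {#738}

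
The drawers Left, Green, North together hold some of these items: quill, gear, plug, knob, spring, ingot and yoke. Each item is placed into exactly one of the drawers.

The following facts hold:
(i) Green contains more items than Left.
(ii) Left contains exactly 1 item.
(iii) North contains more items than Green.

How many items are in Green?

2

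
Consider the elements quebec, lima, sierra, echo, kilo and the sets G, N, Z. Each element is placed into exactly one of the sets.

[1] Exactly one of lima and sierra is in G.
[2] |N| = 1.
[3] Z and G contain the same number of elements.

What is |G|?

2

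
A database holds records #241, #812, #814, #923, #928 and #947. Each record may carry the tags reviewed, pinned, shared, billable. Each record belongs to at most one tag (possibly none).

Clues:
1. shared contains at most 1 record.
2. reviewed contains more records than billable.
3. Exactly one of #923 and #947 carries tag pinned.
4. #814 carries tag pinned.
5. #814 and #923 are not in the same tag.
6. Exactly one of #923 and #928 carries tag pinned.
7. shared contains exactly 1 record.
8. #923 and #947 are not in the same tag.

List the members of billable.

billable = {}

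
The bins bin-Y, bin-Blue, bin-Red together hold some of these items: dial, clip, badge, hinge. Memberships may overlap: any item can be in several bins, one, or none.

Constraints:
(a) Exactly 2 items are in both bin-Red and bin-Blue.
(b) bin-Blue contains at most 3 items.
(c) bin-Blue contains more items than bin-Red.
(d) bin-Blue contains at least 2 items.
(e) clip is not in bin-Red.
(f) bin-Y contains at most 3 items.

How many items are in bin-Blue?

3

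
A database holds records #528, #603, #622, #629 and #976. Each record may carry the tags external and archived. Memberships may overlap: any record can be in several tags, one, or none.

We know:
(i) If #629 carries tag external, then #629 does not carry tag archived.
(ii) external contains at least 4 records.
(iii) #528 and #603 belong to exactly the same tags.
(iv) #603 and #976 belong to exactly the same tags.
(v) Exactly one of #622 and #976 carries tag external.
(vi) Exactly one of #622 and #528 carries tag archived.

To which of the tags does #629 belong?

#629: external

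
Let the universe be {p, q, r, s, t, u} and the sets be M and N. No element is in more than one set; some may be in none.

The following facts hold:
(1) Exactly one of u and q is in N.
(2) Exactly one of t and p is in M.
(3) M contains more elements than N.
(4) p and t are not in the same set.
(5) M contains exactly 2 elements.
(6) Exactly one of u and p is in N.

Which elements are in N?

N = {u}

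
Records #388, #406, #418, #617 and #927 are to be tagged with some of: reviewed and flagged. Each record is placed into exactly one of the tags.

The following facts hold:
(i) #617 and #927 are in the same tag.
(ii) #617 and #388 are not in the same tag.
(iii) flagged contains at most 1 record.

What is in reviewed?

reviewed = {#406, #418, #617, #927}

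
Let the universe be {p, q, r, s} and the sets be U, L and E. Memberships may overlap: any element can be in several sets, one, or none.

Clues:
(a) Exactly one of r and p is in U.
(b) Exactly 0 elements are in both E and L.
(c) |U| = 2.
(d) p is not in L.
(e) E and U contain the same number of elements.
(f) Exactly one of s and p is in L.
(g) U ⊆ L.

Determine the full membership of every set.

U = {r, s}; L = {r, s}; E = {p, q}

From (d): p ∉ L.
(f) (exactly one): s ∈ L.
(g) contrapositive: p ∉ U.
(a) (exactly one): r ∈ U.
(g) with r ∈ U: r ∈ L.
Suppose p ∉ E: no assignment then satisfies all the clues, so p ∈ E.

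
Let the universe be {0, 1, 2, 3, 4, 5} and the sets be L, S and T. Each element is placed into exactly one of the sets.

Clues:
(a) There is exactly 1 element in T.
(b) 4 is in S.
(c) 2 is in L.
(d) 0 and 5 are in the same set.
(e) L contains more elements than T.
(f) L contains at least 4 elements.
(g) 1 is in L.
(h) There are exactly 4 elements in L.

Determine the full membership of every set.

L = {0, 1, 2, 5}; S = {4}; T = {3}

From (b): 4 ∈ S.
From (c): 2 ∈ L.
From (g): 1 ∈ L.
Suppose 0 ∉ L: no assignment then satisfies all the clues, so 0 ∈ L.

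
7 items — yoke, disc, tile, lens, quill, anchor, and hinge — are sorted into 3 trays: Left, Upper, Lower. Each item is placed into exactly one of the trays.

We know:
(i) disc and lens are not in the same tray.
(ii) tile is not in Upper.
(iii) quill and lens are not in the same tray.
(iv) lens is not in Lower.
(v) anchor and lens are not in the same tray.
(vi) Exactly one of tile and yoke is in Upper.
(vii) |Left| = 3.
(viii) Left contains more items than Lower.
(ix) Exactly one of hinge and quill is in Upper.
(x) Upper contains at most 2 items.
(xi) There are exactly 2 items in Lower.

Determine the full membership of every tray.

Left = {hinge, lens, tile}; Upper = {quill, yoke}; Lower = {anchor, disc}

From (ii): tile ∉ Upper.
From (iv): lens ∉ Lower.
(vi) (exactly one): yoke ∈ Upper.
Suppose disc ∈ Left: no assignment then satisfies all the clues, so disc ∉ Left.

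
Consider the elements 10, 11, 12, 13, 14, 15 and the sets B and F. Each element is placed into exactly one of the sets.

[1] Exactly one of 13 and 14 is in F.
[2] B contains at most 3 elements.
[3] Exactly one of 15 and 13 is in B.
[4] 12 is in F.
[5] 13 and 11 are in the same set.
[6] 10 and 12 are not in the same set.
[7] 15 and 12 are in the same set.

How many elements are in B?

3

From (4): 12 ∈ F.
(6): 10 ∉ F.
(7): 15 matches 12: 15 ∉ B.
(7): 15 matches 12: 15 ∈ F.
Only one set left: 10 ∈ B.
(3) (exactly one): 13 ∈ B.
(5): 11 matches 13: 11 ∈ B.
(1) (exactly one): 14 ∈ F.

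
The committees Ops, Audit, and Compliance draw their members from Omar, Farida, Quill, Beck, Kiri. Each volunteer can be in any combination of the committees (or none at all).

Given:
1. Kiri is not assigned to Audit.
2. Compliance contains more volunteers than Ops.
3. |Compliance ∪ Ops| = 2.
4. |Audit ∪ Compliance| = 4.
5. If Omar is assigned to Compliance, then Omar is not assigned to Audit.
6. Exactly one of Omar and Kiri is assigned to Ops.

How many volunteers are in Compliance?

From (1): Kiri ∉ Audit.
Suppose Farida ∈ Ops: no assignment then satisfies all the clues, so Farida ∉ Ops.

2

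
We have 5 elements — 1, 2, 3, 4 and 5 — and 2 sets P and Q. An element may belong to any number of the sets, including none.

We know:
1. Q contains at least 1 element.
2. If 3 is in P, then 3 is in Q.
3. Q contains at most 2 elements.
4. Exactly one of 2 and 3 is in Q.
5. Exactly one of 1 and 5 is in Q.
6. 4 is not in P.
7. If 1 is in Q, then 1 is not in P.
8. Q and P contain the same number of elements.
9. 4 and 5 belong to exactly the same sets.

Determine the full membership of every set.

P = {2, 3}; Q = {1, 3}

From (6): 4 ∉ P.
(9): 5 matches 4: 5 ∉ P.
Suppose 1 ∈ P: no assignment then satisfies all the clues, so 1 ∉ P.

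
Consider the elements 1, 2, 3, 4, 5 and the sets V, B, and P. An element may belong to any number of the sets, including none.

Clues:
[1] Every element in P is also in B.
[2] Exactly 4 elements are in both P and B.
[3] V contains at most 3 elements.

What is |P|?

4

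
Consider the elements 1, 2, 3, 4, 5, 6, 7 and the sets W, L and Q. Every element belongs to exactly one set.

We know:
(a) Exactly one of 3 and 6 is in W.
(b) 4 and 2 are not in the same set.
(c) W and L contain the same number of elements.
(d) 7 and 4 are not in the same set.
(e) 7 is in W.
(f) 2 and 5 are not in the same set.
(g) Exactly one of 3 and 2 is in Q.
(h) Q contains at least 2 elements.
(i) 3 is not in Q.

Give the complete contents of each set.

W = {3, 7}; L = {4, 5}; Q = {1, 2, 6}

From (e): 7 ∈ W.
From (i): 3 ∉ Q.
(d): 4 ∉ W.
(g) (exactly one): 2 ∈ Q.
(b): 4 ∉ Q.
(f): 5 ∉ Q.
Only one set left: 4 ∈ L.
Suppose 1 ∈ W: no assignment then satisfies all the clues, so 1 ∉ W.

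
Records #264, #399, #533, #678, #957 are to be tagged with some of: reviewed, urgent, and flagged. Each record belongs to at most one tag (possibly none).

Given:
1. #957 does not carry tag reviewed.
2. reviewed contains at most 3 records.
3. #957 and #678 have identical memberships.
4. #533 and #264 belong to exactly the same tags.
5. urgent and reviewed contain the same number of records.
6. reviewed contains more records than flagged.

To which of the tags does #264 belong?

#264: reviewed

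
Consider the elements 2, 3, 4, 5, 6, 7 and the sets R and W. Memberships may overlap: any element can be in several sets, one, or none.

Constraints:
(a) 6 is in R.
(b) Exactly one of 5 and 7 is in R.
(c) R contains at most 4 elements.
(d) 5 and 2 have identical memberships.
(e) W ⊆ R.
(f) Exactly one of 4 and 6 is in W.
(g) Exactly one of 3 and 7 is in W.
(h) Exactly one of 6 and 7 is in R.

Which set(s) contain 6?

6: R, W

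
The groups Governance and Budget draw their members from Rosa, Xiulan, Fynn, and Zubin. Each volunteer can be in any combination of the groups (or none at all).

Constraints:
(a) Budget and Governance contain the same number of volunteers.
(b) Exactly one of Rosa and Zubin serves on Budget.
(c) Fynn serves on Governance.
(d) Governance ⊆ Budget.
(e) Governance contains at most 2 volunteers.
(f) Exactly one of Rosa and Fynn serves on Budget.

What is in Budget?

From (c): Fynn ∈ Governance.
(d) with Fynn ∈ Governance: Fynn ∈ Budget.
(f) (exactly one): Rosa ∉ Budget.
(b) (exactly one): Zubin ∈ Budget.
(d) contrapositive: Rosa ∉ Governance.
Suppose Xiulan ∈ Budget: no assignment then satisfies all the clues, so Xiulan ∉ Budget.

Budget = {Fynn, Zubin}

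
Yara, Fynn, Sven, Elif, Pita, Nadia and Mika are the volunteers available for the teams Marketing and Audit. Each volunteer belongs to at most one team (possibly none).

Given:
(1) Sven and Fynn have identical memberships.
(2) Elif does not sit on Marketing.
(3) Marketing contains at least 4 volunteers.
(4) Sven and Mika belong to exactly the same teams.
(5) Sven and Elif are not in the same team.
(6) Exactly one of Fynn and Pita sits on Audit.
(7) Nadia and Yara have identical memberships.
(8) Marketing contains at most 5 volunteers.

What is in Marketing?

Marketing = {Fynn, Mika, Nadia, Sven, Yara}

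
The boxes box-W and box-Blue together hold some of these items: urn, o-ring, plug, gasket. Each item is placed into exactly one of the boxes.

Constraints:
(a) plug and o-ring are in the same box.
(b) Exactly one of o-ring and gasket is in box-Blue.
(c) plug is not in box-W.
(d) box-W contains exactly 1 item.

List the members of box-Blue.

box-Blue = {o-ring, plug, urn}

From (c): plug ∉ box-W.
(a): o-ring matches plug: o-ring ∉ box-W.
Only one box left: o-ring ∈ box-Blue.
Only one box left: plug ∈ box-Blue.
(b) (exactly one): gasket ∉ box-Blue.
Only one box left: gasket ∈ box-W.
(d): box-W already has 1, so the rest are out.
Only one box left: urn ∈ box-Blue.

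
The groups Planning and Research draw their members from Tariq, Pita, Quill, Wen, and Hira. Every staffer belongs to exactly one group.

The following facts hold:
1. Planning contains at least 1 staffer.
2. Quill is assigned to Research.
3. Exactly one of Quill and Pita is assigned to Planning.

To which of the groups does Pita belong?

From (2): Quill ∈ Research.
(3) (exactly one): Pita ∈ Planning.

Pita: Planning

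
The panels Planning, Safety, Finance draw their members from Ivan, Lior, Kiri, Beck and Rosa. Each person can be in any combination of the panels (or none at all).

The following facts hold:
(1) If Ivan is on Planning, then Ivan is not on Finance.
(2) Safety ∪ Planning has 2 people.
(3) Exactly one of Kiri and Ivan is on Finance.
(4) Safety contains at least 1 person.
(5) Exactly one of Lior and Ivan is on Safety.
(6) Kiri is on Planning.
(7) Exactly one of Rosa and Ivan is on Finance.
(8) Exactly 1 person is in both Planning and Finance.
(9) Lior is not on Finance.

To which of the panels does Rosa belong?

From (6): Kiri ∈ Planning.
From (9): Lior ∉ Finance.
Suppose Rosa ∈ Planning: no assignment then satisfies all the clues, so Rosa ∉ Planning.

Rosa: Finance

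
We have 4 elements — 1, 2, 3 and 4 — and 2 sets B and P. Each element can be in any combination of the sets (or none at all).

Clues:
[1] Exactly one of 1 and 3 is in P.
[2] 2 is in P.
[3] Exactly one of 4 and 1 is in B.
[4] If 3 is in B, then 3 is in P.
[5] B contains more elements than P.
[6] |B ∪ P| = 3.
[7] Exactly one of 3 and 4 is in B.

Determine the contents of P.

P = {2, 3}

From (2): 2 ∈ P.
Suppose 1 ∈ P: no assignment then satisfies all the clues, so 1 ∉ P.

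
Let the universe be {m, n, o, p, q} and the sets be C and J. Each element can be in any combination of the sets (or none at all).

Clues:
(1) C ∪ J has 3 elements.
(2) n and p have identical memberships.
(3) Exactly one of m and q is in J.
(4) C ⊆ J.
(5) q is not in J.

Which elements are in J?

J = {m, n, p}

From (5): q ∉ J.
(3) (exactly one): m ∈ J.
(4) contrapositive: q ∉ C.
Suppose n ∉ J: no assignment then satisfies all the clues, so n ∈ J.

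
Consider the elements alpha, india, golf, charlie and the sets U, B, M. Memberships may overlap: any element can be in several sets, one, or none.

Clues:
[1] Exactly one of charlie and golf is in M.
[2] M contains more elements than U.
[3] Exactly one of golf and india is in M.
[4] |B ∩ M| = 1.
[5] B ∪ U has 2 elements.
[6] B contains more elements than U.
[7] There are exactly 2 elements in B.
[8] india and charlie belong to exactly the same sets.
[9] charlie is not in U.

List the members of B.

B = {alpha, golf}

From (9): charlie ∉ U.
(8): india matches charlie: india ∉ U.
Suppose alpha ∉ B: no assignment then satisfies all the clues, so alpha ∈ B.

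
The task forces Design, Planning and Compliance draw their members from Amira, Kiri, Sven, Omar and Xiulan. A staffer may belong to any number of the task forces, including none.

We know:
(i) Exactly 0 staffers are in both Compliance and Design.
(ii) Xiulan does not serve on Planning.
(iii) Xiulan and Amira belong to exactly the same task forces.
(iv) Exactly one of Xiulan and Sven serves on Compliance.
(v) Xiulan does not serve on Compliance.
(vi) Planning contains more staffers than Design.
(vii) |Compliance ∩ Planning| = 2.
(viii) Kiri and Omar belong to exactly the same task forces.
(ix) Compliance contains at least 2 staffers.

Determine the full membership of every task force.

Design = {}; Planning = {Kiri, Omar}; Compliance = {Kiri, Omar, Sven}

From (ii): Xiulan ∉ Planning.
From (v): Xiulan ∉ Compliance.
(iii): Amira matches Xiulan: Amira ∉ Planning.
(iii): Amira matches Xiulan: Amira ∉ Compliance.
(iv) (exactly one): Sven ∈ Compliance.
Suppose Amira ∈ Design: no assignment then satisfies all the clues, so Amira ∉ Design.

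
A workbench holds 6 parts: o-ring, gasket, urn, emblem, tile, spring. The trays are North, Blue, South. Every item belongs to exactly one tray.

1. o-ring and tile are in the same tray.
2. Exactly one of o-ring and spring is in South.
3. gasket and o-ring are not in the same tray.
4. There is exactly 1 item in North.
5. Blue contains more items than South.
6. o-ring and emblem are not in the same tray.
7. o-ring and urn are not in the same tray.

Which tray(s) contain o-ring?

o-ring: South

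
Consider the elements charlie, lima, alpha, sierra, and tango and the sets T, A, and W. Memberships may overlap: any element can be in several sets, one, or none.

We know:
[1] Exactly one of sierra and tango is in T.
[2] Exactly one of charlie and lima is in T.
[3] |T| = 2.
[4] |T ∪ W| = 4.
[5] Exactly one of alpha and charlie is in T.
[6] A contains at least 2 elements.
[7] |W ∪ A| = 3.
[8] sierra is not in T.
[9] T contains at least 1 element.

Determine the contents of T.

T = {charlie, tango}

From (8): sierra ∉ T.
(1) (exactly one): tango ∈ T.
Suppose charlie ∉ T: no assignment then satisfies all the clues, so charlie ∈ T.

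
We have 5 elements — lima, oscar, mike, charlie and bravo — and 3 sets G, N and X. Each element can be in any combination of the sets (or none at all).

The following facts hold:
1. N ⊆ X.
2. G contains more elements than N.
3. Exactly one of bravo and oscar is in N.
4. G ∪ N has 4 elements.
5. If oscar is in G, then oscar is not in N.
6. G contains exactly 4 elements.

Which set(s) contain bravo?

bravo: G, N, X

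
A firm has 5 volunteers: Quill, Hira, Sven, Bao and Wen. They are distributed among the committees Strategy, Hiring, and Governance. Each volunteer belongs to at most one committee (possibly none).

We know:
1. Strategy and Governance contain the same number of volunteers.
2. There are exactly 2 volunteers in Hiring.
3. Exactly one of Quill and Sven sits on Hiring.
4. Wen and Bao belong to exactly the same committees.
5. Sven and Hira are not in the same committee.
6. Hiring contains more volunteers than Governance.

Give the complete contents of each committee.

Strategy = {}; Hiring = {Hira, Quill}; Governance = {}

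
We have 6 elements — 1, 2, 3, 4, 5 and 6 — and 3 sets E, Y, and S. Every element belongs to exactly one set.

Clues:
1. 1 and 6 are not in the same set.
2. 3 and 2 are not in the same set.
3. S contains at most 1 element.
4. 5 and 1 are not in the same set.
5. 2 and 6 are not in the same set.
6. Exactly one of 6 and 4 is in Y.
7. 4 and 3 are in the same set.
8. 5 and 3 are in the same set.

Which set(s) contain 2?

2: E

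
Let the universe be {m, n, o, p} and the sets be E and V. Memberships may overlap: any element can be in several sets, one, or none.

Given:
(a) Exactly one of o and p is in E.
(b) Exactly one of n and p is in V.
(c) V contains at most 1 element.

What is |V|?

1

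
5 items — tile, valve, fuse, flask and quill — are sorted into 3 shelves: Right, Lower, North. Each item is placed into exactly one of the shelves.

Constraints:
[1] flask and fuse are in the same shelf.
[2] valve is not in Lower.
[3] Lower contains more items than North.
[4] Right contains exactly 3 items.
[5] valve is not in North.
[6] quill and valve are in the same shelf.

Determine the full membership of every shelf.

Right = {quill, tile, valve}; Lower = {flask, fuse}; North = {}

From (2): valve ∉ Lower.
From (5): valve ∉ North.
(6): quill matches valve: quill ∉ Lower.
(6): quill matches valve: quill ∉ North.
Only one shelf left: valve ∈ Right.
Only one shelf left: quill ∈ Right.
Suppose tile ∉ Right: no assignment then satisfies all the clues, so tile ∈ Right.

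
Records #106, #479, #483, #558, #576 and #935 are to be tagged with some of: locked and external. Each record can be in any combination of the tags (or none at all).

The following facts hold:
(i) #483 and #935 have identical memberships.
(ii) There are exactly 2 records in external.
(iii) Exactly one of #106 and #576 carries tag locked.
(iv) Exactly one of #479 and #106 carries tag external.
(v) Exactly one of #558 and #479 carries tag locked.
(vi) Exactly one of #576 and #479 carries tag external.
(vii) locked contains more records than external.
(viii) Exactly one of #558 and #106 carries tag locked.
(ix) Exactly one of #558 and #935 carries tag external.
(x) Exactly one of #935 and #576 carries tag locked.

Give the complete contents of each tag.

locked = {#106, #479, #483, #935}; external = {#479, #558}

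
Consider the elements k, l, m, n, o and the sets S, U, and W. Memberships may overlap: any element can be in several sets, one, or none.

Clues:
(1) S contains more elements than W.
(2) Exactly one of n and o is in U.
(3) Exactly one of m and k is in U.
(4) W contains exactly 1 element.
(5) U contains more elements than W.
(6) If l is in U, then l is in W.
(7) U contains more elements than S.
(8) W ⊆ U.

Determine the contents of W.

W = {l}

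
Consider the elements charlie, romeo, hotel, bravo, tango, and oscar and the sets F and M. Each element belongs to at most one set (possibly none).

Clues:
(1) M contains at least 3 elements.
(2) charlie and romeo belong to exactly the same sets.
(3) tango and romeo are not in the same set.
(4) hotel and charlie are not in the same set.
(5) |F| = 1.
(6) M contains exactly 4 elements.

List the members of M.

M = {bravo, charlie, oscar, romeo}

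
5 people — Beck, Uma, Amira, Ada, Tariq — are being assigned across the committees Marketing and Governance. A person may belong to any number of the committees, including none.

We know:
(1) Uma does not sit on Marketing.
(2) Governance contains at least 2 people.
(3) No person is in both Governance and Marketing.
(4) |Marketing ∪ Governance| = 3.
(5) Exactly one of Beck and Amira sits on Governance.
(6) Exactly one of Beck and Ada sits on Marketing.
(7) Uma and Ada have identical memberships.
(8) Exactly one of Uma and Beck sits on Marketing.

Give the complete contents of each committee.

From (1): Uma ∉ Marketing.
(7): Ada matches Uma: Ada ∉ Marketing.
(8) (exactly one): Beck ∈ Marketing.
(3) (disjoint): Beck ∉ Governance.
(5) (exactly one): Amira ∈ Governance.
(3) (disjoint): Amira ∉ Marketing.
Suppose Uma ∈ Governance: no assignment then satisfies all the clues, so Uma ∉ Governance.

Marketing = {Beck}; Governance = {Amira, Tariq}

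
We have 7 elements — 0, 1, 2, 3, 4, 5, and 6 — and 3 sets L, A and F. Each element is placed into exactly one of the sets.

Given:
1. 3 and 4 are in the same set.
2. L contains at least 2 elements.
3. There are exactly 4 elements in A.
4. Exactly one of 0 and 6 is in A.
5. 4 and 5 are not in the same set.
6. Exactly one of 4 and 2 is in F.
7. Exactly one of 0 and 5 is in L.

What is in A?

A = {0, 1, 3, 4}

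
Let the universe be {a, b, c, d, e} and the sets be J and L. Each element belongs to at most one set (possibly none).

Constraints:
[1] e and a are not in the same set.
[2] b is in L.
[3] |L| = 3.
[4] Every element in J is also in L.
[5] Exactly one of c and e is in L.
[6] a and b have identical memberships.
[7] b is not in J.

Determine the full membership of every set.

J = {}; L = {a, b, c}

From (2): b ∈ L.
(6): a matches b: a ∉ J.
(6): a matches b: a ∈ L.
(1): e ∉ L.
(4) contrapositive: e ∉ J.
(5) (exactly one): c ∈ L.
(3): L already has 3, so the rest are out.
(4) contrapositive: d ∉ J.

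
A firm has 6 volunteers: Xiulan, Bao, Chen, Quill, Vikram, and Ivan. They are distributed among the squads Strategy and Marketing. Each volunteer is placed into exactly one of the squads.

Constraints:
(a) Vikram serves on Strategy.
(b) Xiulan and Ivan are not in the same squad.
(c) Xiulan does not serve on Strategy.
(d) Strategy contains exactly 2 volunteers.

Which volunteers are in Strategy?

Strategy = {Ivan, Vikram}

From (a): Vikram ∈ Strategy.
From (c): Xiulan ∉ Strategy.
Only one squad left: Xiulan ∈ Marketing.
(b): Ivan ∉ Marketing.
Only one squad left: Ivan ∈ Strategy.
(d): Strategy already has 2, so the rest are out.
Only one squad left: Bao ∈ Marketing.
Only one squad left: Chen ∈ Marketing.
Only one squad left: Quill ∈ Marketing.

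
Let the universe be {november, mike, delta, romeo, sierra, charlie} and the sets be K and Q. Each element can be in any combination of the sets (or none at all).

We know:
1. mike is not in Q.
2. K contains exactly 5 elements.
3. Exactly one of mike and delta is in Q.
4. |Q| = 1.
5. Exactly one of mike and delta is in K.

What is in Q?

From (1): mike ∉ Q.
(3) (exactly one): delta ∈ Q.
(4): Q already has 1, so the rest are out.

Q = {delta}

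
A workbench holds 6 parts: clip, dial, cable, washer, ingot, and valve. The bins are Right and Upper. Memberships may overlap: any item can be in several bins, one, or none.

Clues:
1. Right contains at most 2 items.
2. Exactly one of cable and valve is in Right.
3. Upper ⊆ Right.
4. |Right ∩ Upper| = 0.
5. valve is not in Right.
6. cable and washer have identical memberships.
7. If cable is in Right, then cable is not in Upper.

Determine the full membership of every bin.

From (5): valve ∉ Right.
(2) (exactly one): cable ∈ Right.
(3) contrapositive: valve ∉ Upper.
(6): washer matches cable: washer ∈ Right.
(7): cable ∉ Upper.
(1): Right already has 2, so the rest are out.
(3) contrapositive: clip ∉ Upper.
(3) contrapositive: dial ∉ Upper.
(3) contrapositive: ingot ∉ Upper.
(6): washer matches cable: washer ∉ Upper.

Right = {cable, washer}; Upper = {}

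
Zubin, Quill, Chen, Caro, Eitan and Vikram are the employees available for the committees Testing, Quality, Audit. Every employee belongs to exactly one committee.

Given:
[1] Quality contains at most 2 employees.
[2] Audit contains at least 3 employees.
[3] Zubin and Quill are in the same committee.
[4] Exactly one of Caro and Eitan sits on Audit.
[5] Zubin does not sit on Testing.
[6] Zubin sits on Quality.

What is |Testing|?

1

From (5): Zubin ∉ Testing.
From (6): Zubin ∈ Quality.
(3): Quill matches Zubin: Quill ∉ Testing.
(3): Quill matches Zubin: Quill ∈ Quality.
(1): Quality already has 2, so the rest are out.
Suppose Chen ∈ Testing: no assignment then satisfies all the clues, so Chen ∉ Testing.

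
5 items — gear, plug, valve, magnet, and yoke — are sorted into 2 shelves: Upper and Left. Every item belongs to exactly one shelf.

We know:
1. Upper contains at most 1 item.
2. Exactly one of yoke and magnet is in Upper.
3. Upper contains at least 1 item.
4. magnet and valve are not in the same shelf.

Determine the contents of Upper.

Upper = {magnet}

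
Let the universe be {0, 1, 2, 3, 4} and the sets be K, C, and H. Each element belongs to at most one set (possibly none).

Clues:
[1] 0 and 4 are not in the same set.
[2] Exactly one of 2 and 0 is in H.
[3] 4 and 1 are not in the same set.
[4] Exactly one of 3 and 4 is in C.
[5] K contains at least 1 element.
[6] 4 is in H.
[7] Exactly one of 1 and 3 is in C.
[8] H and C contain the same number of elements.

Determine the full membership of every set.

K = {1}; C = {0, 3}; H = {2, 4}

From (6): 4 ∈ H.
(1): 0 ∉ H.
(2) (exactly one): 2 ∈ H.
(3): 1 ∉ H.
(4) (exactly one): 3 ∈ C.
(7) (exactly one): 1 ∉ C.
Suppose 0 ∈ K: no assignment then satisfies all the clues, so 0 ∉ K.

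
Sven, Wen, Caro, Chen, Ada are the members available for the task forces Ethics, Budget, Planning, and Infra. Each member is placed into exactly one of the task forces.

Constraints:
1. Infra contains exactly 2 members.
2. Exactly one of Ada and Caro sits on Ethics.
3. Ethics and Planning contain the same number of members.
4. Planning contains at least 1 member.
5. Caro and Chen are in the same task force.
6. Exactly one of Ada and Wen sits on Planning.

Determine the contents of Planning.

Planning = {Wen}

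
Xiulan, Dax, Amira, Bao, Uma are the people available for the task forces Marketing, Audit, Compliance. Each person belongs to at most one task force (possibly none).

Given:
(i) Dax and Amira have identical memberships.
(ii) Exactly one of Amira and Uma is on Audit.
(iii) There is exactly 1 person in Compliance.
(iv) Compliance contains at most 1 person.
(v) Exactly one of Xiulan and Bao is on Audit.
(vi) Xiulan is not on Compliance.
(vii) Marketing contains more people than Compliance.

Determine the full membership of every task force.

From (vi): Xiulan ∉ Compliance.
Suppose Xiulan ∈ Marketing: no assignment then satisfies all the clues, so Xiulan ∉ Marketing.

Marketing = {Amira, Dax}; Audit = {Uma, Xiulan}; Compliance = {Bao}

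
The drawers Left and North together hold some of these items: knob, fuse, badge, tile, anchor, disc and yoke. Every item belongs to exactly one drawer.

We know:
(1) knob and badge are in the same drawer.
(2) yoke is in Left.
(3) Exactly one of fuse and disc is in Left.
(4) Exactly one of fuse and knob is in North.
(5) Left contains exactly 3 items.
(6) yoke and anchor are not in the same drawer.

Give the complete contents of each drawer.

Left = {fuse, tile, yoke}; North = {anchor, badge, disc, knob}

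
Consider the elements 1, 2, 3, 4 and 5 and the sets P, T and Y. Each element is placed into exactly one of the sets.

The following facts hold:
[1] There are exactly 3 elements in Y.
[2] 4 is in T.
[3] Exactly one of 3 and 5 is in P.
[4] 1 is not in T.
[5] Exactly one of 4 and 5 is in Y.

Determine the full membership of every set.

From (2): 4 ∈ T.
From (4): 1 ∉ T.
(5) (exactly one): 5 ∈ Y.
(3) (exactly one): 3 ∈ P.
(1): only 3 candidates remain for Y, so all are in.

P = {3}; T = {4}; Y = {1, 2, 5}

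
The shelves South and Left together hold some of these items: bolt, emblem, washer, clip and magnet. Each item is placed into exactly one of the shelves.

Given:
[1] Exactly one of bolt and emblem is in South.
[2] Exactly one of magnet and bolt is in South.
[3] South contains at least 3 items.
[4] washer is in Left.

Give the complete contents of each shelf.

South = {clip, emblem, magnet}; Left = {bolt, washer}

From (4): washer ∈ Left.
Suppose bolt ∈ South: no assignment then satisfies all the clues, so bolt ∉ South.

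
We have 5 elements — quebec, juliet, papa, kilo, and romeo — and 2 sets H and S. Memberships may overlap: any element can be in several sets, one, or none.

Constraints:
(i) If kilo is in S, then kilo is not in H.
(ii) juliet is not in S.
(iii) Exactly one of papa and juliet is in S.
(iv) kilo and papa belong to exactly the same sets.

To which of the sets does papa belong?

From (ii): juliet ∉ S.
(iii) (exactly one): papa ∈ S.
(iv): kilo matches papa: kilo ∈ S.
(i): kilo ∉ H.
(iv): papa matches kilo: papa ∉ H.

papa: S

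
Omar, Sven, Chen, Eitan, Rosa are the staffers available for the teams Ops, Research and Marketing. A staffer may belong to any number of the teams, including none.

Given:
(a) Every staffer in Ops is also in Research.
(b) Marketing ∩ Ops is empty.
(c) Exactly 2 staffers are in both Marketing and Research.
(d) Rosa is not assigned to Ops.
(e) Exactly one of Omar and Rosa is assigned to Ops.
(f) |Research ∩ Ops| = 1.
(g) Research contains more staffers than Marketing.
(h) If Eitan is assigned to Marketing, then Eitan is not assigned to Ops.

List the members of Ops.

Ops = {Omar}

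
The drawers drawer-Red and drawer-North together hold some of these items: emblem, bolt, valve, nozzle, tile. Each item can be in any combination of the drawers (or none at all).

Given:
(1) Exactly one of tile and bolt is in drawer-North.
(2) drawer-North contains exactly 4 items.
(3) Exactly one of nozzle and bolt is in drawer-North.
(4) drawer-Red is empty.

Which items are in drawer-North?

drawer-North = {emblem, nozzle, tile, valve}

(4): drawer-Red already has 0, so the rest are out.
Suppose emblem ∉ drawer-North: no assignment then satisfies all the clues, so emblem ∈ drawer-North.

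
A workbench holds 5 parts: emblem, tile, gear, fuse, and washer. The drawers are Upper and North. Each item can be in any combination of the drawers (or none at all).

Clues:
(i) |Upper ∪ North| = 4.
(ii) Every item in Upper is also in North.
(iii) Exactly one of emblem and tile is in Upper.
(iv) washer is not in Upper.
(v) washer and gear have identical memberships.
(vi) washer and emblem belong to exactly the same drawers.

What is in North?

North = {emblem, gear, tile, washer}

From (iv): washer ∉ Upper.
(v): gear matches washer: gear ∉ Upper.
(vi): emblem matches washer: emblem ∉ Upper.
(iii) (exactly one): tile ∈ Upper.
(ii) with tile ∈ Upper: tile ∈ North.
Suppose emblem ∉ North: no assignment then satisfies all the clues, so emblem ∈ North.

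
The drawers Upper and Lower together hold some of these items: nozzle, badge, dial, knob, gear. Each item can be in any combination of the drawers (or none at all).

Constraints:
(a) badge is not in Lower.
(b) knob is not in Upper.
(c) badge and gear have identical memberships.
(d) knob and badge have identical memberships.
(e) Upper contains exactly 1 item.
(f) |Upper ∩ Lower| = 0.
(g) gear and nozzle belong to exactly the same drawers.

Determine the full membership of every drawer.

From (a): badge ∉ Lower.
From (b): knob ∉ Upper.
(c): gear matches badge: gear ∉ Lower.
(d): badge matches knob: badge ∉ Upper.
(d): knob matches badge: knob ∉ Lower.
(g): nozzle matches gear: nozzle ∉ Lower.
(c): gear matches badge: gear ∉ Upper.
(g): nozzle matches gear: nozzle ∉ Upper.
(e): only 1 candidates remain for Upper, so all are in.
Suppose dial ∈ Lower: no assignment then satisfies all the clues, so dial ∉ Lower.

Upper = {dial}; Lower = {}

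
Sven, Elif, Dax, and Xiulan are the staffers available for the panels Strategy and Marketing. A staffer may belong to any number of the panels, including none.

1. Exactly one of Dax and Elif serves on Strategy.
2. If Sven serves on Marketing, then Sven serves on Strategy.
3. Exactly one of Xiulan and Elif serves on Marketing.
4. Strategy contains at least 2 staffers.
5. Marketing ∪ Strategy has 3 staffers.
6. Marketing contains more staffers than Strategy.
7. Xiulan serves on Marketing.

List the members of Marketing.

Marketing = {Dax, Sven, Xiulan}

From (7): Xiulan ∈ Marketing.
(3) (exactly one): Elif ∉ Marketing.
Suppose Sven ∉ Marketing: no assignment then satisfies all the clues, so Sven ∈ Marketing.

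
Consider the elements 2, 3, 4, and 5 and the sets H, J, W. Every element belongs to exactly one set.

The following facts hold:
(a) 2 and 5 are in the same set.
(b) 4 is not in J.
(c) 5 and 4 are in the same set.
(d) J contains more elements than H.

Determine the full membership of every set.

H = {}; J = {3}; W = {2, 4, 5}

From (b): 4 ∉ J.
(c): 5 matches 4: 5 ∉ J.
(a): 2 matches 5: 2 ∉ J.
Suppose 2 ∈ H: no assignment then satisfies all the clues, so 2 ∉ H.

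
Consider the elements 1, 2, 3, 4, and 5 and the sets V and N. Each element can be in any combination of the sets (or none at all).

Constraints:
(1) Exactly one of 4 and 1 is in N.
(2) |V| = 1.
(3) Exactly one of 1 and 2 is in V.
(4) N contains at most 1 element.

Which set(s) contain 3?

3: none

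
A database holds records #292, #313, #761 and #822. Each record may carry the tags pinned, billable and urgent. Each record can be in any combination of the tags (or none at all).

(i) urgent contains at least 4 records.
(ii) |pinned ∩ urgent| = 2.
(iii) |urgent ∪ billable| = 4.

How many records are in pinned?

2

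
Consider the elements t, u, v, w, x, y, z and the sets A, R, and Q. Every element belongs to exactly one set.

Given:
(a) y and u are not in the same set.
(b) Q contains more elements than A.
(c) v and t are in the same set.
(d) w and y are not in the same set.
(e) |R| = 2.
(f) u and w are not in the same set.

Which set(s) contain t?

t: Q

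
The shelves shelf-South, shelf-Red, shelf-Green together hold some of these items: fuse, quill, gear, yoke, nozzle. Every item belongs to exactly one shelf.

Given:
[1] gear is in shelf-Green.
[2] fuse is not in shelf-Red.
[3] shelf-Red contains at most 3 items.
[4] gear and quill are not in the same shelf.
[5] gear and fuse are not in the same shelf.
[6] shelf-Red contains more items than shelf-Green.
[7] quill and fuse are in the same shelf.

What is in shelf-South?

shelf-South = {fuse, quill}

From (1): gear ∈ shelf-Green.
From (2): fuse ∉ shelf-Red.
(4): quill ∉ shelf-Green.
(5): fuse ∉ shelf-Green.
(7): quill matches fuse: quill ∉ shelf-Red.
Only one shelf left: fuse ∈ shelf-South.
Only one shelf left: quill ∈ shelf-South.
Suppose yoke ∈ shelf-South: no assignment then satisfies all the clues, so yoke ∉ shelf-South.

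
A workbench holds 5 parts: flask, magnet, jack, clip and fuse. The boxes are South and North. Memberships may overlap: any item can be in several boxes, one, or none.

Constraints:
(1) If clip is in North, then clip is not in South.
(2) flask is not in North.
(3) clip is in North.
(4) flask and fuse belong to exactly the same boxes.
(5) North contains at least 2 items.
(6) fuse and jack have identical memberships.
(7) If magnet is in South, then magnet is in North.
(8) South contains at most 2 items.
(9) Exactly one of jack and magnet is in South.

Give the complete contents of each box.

South = {magnet}; North = {clip, magnet}

From (2): flask ∉ North.
From (3): clip ∈ North.
(1): clip ∉ South.
(4): fuse matches flask: fuse ∉ North.
(6): jack matches fuse: jack ∉ North.
(5): only 2 candidates remain for North, so all are in.
Suppose flask ∈ South: no assignment then satisfies all the clues, so flask ∉ South.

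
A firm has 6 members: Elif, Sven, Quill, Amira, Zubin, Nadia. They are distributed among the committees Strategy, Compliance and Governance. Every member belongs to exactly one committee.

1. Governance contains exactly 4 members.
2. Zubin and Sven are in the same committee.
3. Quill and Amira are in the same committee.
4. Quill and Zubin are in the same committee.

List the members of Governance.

Governance = {Amira, Quill, Sven, Zubin}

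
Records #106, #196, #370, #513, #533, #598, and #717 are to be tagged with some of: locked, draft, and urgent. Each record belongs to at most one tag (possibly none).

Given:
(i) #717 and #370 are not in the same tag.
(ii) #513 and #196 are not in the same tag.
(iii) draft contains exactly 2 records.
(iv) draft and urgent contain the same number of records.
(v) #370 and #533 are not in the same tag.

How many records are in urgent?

2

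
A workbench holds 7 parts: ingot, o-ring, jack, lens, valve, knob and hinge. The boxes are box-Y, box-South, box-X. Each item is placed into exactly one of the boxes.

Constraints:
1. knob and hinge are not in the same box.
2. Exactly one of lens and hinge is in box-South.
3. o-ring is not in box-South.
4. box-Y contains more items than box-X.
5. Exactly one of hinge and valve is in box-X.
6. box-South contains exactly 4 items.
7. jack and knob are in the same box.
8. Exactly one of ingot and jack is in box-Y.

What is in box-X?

From (3): o-ring ∉ box-South.
Suppose ingot ∈ box-X: no assignment then satisfies all the clues, so ingot ∉ box-X.

box-X = {hinge}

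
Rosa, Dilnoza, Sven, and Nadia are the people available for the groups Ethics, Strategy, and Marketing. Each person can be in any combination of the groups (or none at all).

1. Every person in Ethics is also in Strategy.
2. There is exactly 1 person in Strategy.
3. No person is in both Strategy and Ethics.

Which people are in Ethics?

Ethics = {}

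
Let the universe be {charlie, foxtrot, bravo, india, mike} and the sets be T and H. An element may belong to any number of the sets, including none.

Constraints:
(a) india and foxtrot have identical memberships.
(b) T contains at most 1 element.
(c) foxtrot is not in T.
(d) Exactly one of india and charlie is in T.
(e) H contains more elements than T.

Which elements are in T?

T = {charlie}

From (c): foxtrot ∉ T.
(a): india matches foxtrot: india ∉ T.
(d) (exactly one): charlie ∈ T.
(b): T already has 1, so the rest are out.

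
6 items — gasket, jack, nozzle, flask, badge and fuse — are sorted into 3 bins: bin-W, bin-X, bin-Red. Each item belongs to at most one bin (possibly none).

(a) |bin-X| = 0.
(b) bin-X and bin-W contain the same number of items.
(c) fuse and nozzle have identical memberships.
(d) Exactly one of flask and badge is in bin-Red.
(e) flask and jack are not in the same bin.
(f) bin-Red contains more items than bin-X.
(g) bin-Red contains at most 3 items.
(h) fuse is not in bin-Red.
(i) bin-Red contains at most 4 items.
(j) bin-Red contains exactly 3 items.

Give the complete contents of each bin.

bin-W = {}; bin-X = {}; bin-Red = {badge, gasket, jack}

From (h): fuse ∉ bin-Red.
(a): bin-X already has 0, so the rest are out.
(c): nozzle matches fuse: nozzle ∉ bin-Red.
Suppose gasket ∈ bin-W: no assignment then satisfies all the clues, so gasket ∉ bin-W.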